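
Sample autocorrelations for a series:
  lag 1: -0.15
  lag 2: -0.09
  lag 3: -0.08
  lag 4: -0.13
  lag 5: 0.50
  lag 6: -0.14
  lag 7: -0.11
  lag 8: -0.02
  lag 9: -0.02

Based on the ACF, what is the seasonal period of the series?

5

The largest autocorrelation is r_5 = 0.50; the remaining lags stay at or below -0.02.
The dominant spike at lag 5 indicates a seasonal period of 5.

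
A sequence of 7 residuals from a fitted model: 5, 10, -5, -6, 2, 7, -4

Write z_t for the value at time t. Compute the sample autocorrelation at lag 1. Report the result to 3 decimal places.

Mean z̄ = (5 + 10 − 5 − 6 + 2 + 7 − 4)/7 = 1.2857
Deviations from mean: 3.7143, 8.7143, -6.2857, -7.2857, 0.7143, 5.7143, -5.2857
Numerator Σ_{t=1}^{6}(z_t−z̄)(z_{t+1}−z̄) = -7.9388
Denominator Σ(z_t−z̄)² = 243.4286
r_1 = -7.9388 / 243.4286 = -0.033

-0.033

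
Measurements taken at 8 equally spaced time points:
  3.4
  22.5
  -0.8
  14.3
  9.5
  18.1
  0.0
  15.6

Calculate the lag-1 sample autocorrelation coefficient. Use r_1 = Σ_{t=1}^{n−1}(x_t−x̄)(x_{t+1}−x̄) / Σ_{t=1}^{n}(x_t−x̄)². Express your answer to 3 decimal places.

-0.769

Mean x̄ = (3.4 + 22.5 − 0.8 + 14.3 + 9.5 + 18.1 + 0.0 + 15.6)/8 = 10.3250
Deviations from mean: -6.9250, 12.1750, -11.1250, 3.9750, -0.8250, 7.7750, -10.3250, 5.2750
Σ(x_t−x̄)(x_{t+1}−x̄) = (-84.3119) + (-135.4469) + (-44.2219) + (-3.2794) + (-6.4144) + (-80.2769) + (-54.4644) = -408.4156
Denominator Σ(x_t−x̄)² = 531.3150
r_1 = -408.4156 / 531.3150 = -0.769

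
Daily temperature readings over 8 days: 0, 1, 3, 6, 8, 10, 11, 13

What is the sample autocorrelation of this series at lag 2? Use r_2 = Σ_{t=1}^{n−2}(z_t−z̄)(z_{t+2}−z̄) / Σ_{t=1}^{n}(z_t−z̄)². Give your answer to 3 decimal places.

Mean z̄ = (0 + 1 + 3 + 6 + 8 + 10 + 11 + 13)/8 = 6.5000
Σ(z_t−z̄)(z_{t+2}−z̄) = (22.7500) + (2.7500) + (-5.2500) + (-1.7500) + (6.7500) + (22.7500) = 48.0000
Denominator Σ(z_t−z̄)² = 162.0000
r_2 = 48.0000 / 162.0000 = 0.296

0.296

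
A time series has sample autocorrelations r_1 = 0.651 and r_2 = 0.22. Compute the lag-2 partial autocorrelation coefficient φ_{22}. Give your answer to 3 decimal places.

-0.354

φ_{22} = (r_2 − r_1²) / (1 − r_1²)
r_1² = (0.651)² = 0.423801
Numerator = 0.22 − 0.4238 = -0.2038; denominator = 1 − 0.4238 = 0.5762
φ_{22} = -0.2038 / 0.5762 = -0.354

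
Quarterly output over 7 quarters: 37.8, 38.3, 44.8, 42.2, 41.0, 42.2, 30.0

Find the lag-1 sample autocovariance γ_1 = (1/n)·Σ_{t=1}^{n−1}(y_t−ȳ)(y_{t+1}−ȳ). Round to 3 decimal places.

Mean ȳ = (37.8 + 38.3 + 44.8 + 42.2 + 41.0 + 42.2 + 30.0)/7 = 39.4714
Deviations: -1.6714, -1.1714, 5.3286, 2.7286, 1.5286, 2.7286, -9.4714
Σ_{t=1}^{6}(y_t−ȳ)(y_{t+1}−ȳ) = -7.2465
γ_1 = -7.2465 / 7 = -1.035

-1.035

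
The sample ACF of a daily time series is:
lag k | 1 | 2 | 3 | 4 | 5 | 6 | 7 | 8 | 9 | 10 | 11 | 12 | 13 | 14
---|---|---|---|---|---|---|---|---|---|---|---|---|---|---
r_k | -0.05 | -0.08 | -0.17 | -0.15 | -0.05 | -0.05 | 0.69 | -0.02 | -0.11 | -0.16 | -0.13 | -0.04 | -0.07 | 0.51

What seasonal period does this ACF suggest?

The largest autocorrelation is r_7 = 0.69, with a weaker echo at lag 14 (0.51); the remaining lags stay at or below -0.02.
The dominant spike at lag 7 indicates a seasonal period of 7.

7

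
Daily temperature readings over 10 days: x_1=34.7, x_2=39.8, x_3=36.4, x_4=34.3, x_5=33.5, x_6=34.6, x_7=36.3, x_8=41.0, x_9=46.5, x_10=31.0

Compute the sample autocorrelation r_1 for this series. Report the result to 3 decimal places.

Mean x̄ = (34.7 + 39.8 + 36.4 + 34.3 + 33.5 + 34.6 + 36.3 + 41.0 + 46.5 + 31.0)/10 = 36.8100
Numerator Σ_{t=1}^{9}(x_t−x̄)(x_{t+1}−x̄) = -7.5901
Denominator Σ(x_t−x̄)² = 181.1690
r_1 = -7.5901 / 181.1690 = -0.042

-0.042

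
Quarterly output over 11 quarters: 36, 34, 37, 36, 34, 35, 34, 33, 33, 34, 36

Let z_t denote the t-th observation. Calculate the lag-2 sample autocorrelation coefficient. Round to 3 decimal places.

Mean z̄ = (36 + 34 + 37 + 36 + 34 + 35 + 34 + 33 + 33 + 34 + 36)/11 = 34.7273
Numerator Σ_{t=1}^{9}(z_t−z̄)(z_{t+2}−z̄) = 1.0331
Denominator Σ(z_t−z̄)² = 18.1818
r_2 = 1.0331 / 18.1818 = 0.057

0.057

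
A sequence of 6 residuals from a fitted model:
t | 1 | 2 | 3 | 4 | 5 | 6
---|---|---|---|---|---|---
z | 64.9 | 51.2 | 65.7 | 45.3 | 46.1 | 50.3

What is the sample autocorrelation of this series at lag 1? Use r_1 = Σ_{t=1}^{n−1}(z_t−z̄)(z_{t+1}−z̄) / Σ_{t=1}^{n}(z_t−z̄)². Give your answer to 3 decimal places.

-0.163

Mean z̄ = (64.9 + 51.2 + 65.7 + 45.3 + 46.1 + 50.3)/6 = 53.9167
Deviations from mean: 10.9833, -2.7167, 11.7833, -8.6167, -7.8167, -3.6167
Σ(z_t−z̄)(z_{t+1}−z̄) = (-29.8381) + (-32.0114) + (-101.5331) + (67.3536) + (28.2703) = -67.7586
Denominator Σ(z_t−z̄)² = 415.2883
r_1 = -67.7586 / 415.2883 = -0.163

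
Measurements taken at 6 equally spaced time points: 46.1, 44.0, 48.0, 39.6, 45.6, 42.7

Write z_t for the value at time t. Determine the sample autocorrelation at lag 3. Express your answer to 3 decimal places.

-0.341

Mean z̄ = (46.1 + 44.0 + 48.0 + 39.6 + 45.6 + 42.7)/6 = 44.3333
Deviations from mean: 1.7667, -0.3333, 3.6667, -4.7333, 1.2667, -1.6333
Σ(z_t−z̄)(z_{t+3}−z̄) = (-8.3622) + (-0.4222) + (-5.9889) = -14.7733
Denominator Σ(z_t−z̄)² = 43.3533
r_3 = -14.7733 / 43.3533 = -0.341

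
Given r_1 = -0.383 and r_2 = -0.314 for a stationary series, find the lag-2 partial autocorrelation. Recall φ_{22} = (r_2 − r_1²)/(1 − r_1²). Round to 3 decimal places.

-0.540

φ_{22} = (r_2 − r_1²) / (1 − r_1²)
r_1² = (-0.383)² = 0.146689
Numerator = -0.314 − 0.1467 = -0.4607; denominator = 1 − 0.1467 = 0.8533
φ_{22} = -0.4607 / 0.8533 = -0.540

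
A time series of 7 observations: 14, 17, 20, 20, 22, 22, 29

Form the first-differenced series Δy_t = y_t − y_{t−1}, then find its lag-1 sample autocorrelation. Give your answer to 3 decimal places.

First differences Δy: 3, 3, 0, 2, 0, 7
Mean of differences = 2.5000
Numerator Σ(Δy_t−Δȳ)(Δy_{t+1}−Δȳ) = -9.7500
Denominator Σ(Δy_t−Δȳ)² = 33.5000
r_1(Δy) = -9.7500 / 33.5000 = -0.291

-0.291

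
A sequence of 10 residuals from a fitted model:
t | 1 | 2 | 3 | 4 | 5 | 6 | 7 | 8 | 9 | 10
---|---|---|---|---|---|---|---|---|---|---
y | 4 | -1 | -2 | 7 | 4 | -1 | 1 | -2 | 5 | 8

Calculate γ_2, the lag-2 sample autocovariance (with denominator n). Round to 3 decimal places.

Mean ȳ = (4 − 1 − 2 + 7 + 4 − 1 + 1 − 2 + 5 + 8)/10 = 2.3000
Σ_{t=1}^{8}(y_t−ȳ)(y_{t+2}−ȳ) = -61.6800
γ_2 = -61.6800 / 10 = -6.168

-6.168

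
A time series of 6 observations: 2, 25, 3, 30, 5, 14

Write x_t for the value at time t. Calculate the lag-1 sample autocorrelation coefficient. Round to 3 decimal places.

-0.790

Mean x̄ = (2 + 25 + 3 + 30 + 5 + 14)/6 = 13.1667
Deviations from mean: -11.1667, 11.8333, -10.1667, 16.8333, -8.1667, 0.8333
Σ(x_t−x̄)(x_{t+1}−x̄) = (-132.1389) + (-120.3056) + (-171.1389) + (-137.4722) + (-6.8056) = -567.8611
Denominator Σ(x_t−x̄)² = 718.8333
r_1 = -567.8611 / 718.8333 = -0.790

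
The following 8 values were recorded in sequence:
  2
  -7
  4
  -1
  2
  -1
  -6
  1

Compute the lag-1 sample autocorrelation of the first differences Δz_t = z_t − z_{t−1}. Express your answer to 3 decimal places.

First differences Δz: -9, 11, -5, 3, -3, -5, 7
Mean of differences = -0.1429
Numerator Σ(Δz_t−Δz̄)(Δz_{t+1}−Δz̄) = -197.8776
Denominator Σ(Δz_t−Δz̄)² = 318.8571
r_1(Δz) = -197.8776 / 318.8571 = -0.621

-0.621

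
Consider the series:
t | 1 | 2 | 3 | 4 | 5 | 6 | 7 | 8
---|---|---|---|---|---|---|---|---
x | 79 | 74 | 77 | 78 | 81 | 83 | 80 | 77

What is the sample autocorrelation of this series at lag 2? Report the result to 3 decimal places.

-0.151

Mean x̄ = (79 + 74 + 77 + 78 + 81 + 83 + 80 + 77)/8 = 78.6250
Deviations from mean: 0.3750, -4.6250, -1.6250, -0.6250, 2.3750, 4.3750, 1.3750, -1.6250
Numerator Σ_{t=1}^{6}(x_t−x̄)(x_{t+2}−x̄) = -8.1563
Denominator Σ(x_t−x̄)² = 53.8750
r_2 = -8.1563 / 53.8750 = -0.151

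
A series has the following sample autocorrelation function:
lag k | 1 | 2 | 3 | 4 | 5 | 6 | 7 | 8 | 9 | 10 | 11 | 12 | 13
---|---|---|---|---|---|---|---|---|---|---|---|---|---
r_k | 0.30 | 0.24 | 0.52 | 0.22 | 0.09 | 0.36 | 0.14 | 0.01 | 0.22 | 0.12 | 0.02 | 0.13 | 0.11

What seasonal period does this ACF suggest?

3

The largest autocorrelation is r_3 = 0.52, with a weaker echo at lag 6 (0.36); the remaining lags stay at or below 0.30. The elevated value at lag 1 (0.30), dropping to 0.24 at lag 2, reflects decaying short-term dependence rather than seasonality.
The dominant spike at lag 3 indicates a seasonal period of 3.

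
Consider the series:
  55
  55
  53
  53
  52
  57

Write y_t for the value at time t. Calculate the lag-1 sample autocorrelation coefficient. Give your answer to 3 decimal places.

Mean ȳ = (55 + 55 + 53 + 53 + 52 + 57)/6 = 54.1667
Deviations from mean: 0.8333, 0.8333, -1.1667, -1.1667, -2.1667, 2.8333
Numerator Σ_{t=1}^{5}(y_t−ȳ)(y_{t+1}−ȳ) = -2.5278
Denominator Σ(y_t−ȳ)² = 16.8333
r_1 = -2.5278 / 16.8333 = -0.150

-0.150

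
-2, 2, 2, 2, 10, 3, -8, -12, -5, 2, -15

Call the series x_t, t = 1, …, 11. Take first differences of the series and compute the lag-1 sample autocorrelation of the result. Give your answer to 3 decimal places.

First differences Δx: 4, 0, 0, 8, -7, -11, -4, 7, 7, -17
Mean of differences = -1.3000
Numerator Σ(Δx_t−Δx̄)(Δx_{t+1}−Δx̄) = -34.6900
Denominator Σ(Δx_t−Δx̄)² = 636.1000
r_1(Δx) = -34.6900 / 636.1000 = -0.055

-0.055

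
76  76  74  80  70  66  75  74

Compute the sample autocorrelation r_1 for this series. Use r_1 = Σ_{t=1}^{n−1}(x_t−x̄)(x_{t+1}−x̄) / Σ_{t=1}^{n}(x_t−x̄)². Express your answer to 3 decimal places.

0.029

Mean x̄ = (76 + 76 + 74 + 80 + 70 + 66 + 75 + 74)/8 = 73.8750
Deviations from mean: 2.1250, 2.1250, 0.1250, 6.1250, -3.8750, -7.8750, 1.1250, 0.1250
Σ(x_t−x̄)(x_{t+1}−x̄) = (4.5156) + (0.2656) + (0.7656) + (-23.7344) + (30.5156) + (-8.8594) + (0.1406) = 3.6094
Denominator Σ(x_t−x̄)² = 124.8750
r_1 = 3.6094 / 124.8750 = 0.029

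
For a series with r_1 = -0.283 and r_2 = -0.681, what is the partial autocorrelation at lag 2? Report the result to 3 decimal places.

φ_{22} = (r_2 − r_1²) / (1 − r_1²)
r_1² = (-0.283)² = 0.080089
Numerator = -0.681 − 0.0801 = -0.7611; denominator = 1 − 0.0801 = 0.9199
φ_{22} = -0.7611 / 0.9199 = -0.827

-0.827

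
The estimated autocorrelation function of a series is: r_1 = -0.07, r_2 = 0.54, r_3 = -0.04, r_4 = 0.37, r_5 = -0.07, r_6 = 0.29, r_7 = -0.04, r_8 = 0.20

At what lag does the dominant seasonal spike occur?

The largest autocorrelation is r_2 = 0.54, with weaker echoes at lags 4 (0.37), 6 (0.29) and 8 (0.20); the remaining lags stay at or below -0.04.
The dominant spike at lag 2 indicates a seasonal period of 2.

2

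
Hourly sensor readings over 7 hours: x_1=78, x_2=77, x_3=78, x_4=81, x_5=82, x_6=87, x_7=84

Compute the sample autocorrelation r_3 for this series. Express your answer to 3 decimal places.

Mean x̄ = (78 + 77 + 78 + 81 + 82 + 87 + 84)/7 = 81.0000
Σ(x_t−x̄)(x_{t+3}−x̄) = (0.0000) + (-4.0000) + (-18.0000) + (0.0000) = -22.0000
Denominator Σ(x_t−x̄)² = 80.0000
r_3 = -22.0000 / 80.0000 = -0.275

-0.275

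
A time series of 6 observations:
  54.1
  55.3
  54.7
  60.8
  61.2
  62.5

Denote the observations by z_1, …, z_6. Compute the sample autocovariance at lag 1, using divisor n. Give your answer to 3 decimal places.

Mean z̄ = (54.1 + 55.3 + 54.7 + 60.8 + 61.2 + 62.5)/6 = 58.1000
Deviations: -4.0000, -2.8000, -3.4000, 2.7000, 3.1000, 4.4000
Σ_{t=1}^{5}(z_t−z̄)(z_{t+1}−z̄) = 33.5500
γ_1 = 33.5500 / 6 = 5.592

5.592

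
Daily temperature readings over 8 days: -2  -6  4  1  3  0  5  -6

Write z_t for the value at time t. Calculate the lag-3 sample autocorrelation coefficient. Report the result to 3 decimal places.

-0.257

Mean z̄ = (-2 − 6 + 4 + 1 + 3 + 0 + 5 − 6)/8 = -0.1250
Deviations from mean: -1.8750, -5.8750, 4.1250, 1.1250, 3.1250, 0.1250, 5.1250, -5.8750
Numerator Σ_{t=1}^{5}(z_t−z̄)(z_{t+3}−z̄) = -32.5469
Denominator Σ(z_t−z̄)² = 126.8750
r_3 = -32.5469 / 126.8750 = -0.257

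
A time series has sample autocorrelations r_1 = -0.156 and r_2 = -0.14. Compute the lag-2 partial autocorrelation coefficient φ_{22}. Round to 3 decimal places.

φ_{22} = (r_2 − r_1²) / (1 − r_1²)
r_1² = (-0.156)² = 0.024336
Numerator = -0.14 − 0.0243 = -0.1643; denominator = 1 − 0.0243 = 0.9757
φ_{22} = -0.1643 / 0.9757 = -0.168

-0.168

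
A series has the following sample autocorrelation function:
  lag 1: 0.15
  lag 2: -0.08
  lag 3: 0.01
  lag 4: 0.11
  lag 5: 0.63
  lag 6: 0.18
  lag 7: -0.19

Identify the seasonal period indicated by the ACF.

5

The largest autocorrelation is r_5 = 0.63; the remaining lags stay at or below 0.18.
The dominant spike at lag 5 indicates a seasonal period of 5.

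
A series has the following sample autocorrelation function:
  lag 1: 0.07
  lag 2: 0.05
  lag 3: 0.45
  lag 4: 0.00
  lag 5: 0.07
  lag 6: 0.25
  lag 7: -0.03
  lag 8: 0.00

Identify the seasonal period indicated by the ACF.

3

The largest autocorrelation is r_3 = 0.45, with a weaker echo at lag 6 (0.25); the remaining lags stay at or below 0.07.
The dominant spike at lag 3 indicates a seasonal period of 3.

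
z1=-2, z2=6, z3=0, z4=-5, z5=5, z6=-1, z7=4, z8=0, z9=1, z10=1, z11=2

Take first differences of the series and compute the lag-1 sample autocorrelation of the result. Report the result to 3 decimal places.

First differences Δz: 8, -6, -5, 10, -6, 5, -4, 1, 0, 1
Mean of differences = 0.4000
Numerator Σ(Δz_t−Δz̄)(Δz_{t+1}−Δz̄) = -180.1600
Denominator Σ(Δz_t−Δz̄)² = 302.4000
r_1(Δz) = -180.1600 / 302.4000 = -0.596

-0.596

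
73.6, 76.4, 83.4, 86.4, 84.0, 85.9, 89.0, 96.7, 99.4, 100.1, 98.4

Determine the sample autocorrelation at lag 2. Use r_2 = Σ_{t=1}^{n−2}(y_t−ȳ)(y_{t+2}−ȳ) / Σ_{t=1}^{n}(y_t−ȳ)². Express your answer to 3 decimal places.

Mean ȳ = (73.6 + 76.4 + 83.4 + 86.4 + 84.0 + 85.9 + 89.0 + 96.7 + 99.4 + 100.1 + 98.4)/11 = 88.4818
Numerator Σ_{t=1}^{9}(y_t−ȳ)(y_{t+2}−ȳ) = 314.8157
Denominator Σ(y_t−ȳ)² = 844.7164
r_2 = 314.8157 / 844.7164 = 0.373

0.373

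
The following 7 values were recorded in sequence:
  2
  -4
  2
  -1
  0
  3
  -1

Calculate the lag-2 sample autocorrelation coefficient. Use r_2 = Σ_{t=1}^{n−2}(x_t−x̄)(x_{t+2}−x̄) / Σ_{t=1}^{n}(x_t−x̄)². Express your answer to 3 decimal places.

0.138

Mean x̄ = (2 − 4 + 2 − 1 + 0 + 3 − 1)/7 = 0.1429
Deviations from mean: 1.8571, -4.1429, 1.8571, -1.1429, -0.1429, 2.8571, -1.1429
Σ(x_t−x̄)(x_{t+2}−x̄) = (3.4490) + (4.7347) + (-0.2653) + (-3.2653) + (0.1633) = 4.8163
Denominator Σ(x_t−x̄)² = 34.8571
r_2 = 4.8163 / 34.8571 = 0.138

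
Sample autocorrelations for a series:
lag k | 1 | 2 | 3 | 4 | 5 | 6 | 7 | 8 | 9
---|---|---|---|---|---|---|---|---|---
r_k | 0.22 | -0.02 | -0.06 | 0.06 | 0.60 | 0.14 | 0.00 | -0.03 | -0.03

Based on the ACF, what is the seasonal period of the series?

5

The largest autocorrelation is r_5 = 0.60; the remaining lags stay at or below 0.22.
The dominant spike at lag 5 indicates a seasonal period of 5.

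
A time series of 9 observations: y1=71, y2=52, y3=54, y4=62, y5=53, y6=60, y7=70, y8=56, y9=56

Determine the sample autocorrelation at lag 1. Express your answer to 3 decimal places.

-0.247

Mean ȳ = (71 + 52 + 54 + 62 + 53 + 60 + 70 + 56 + 56)/9 = 59.3333
Numerator Σ_{t=1}^{8}(y_t−ȳ)(y_{t+1}−ȳ) = -99.1111
Denominator Σ(y_t−ȳ)² = 402.0000
r_1 = -99.1111 / 402.0000 = -0.247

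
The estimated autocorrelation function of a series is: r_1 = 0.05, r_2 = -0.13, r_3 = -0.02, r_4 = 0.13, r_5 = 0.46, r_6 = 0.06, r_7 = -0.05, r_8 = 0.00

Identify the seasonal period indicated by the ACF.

5

The largest autocorrelation is r_5 = 0.46; the remaining lags stay at or below 0.13.
The dominant spike at lag 5 indicates a seasonal period of 5.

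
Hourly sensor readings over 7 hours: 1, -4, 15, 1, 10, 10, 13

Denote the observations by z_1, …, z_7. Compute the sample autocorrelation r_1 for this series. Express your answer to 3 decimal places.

-0.202

Mean z̄ = (1 − 4 + 15 + 1 + 10 + 10 + 13)/7 = 6.5714
Deviations from mean: -5.5714, -10.5714, 8.4286, -5.5714, 3.4286, 3.4286, 6.4286
Σ(z_t−z̄)(z_{t+1}−z̄) = (58.8980) + (-89.1020) + (-46.9592) + (-19.1020) + (11.7551) + (22.0408) = -62.4694
Denominator Σ(z_t−z̄)² = 309.7143
r_1 = -62.4694 / 309.7143 = -0.202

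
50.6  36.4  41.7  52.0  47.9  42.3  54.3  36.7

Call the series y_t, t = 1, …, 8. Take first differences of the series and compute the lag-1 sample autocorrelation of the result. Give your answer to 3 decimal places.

First differences Δy: -14.2, 5.3, 10.3, -4.1, -5.6, 12.0, -17.6
Mean of differences = -1.9857
Numerator Σ(Δy_t−Δȳ)(Δy_{t+1}−Δȳ) = -286.7388
Denominator Σ(Δy_t−Δȳ)² = 810.1486
r_1(Δy) = -286.7388 / 810.1486 = -0.354

-0.354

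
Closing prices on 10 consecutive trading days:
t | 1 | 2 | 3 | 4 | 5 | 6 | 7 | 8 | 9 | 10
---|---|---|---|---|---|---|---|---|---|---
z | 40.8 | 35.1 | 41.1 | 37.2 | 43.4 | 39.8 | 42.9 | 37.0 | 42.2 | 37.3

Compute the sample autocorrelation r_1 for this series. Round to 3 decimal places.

Mean z̄ = (40.8 + 35.1 + 41.1 + 37.2 + 43.4 + 39.8 + 42.9 + 37.0 + 42.2 + 37.3)/10 = 39.6800
Numerator Σ_{t=1}^{9}(z_t−z̄)(z_{t+1}−z̄) = -44.9284
Denominator Σ(z_t−z̄)² = 73.8160
r_1 = -44.9284 / 73.8160 = -0.609

-0.609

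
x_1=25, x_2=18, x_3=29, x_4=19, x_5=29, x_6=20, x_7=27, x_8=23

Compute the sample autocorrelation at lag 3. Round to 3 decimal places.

-0.547

Mean x̄ = (25 + 18 + 29 + 19 + 29 + 20 + 27 + 23)/8 = 23.7500
Deviations from mean: 1.2500, -5.7500, 5.2500, -4.7500, 5.2500, -3.7500, 3.2500, -0.7500
Σ(x_t−x̄)(x_{t+3}−x̄) = (-5.9375) + (-30.1875) + (-19.6875) + (-15.4375) + (-3.9375) = -75.1875
Denominator Σ(x_t−x̄)² = 137.5000
r_3 = -75.1875 / 137.5000 = -0.547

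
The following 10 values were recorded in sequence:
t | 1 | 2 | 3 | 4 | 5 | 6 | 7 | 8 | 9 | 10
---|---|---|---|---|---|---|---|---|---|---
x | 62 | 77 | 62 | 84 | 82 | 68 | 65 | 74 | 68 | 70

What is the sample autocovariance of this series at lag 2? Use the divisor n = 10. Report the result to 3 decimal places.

-4.088

Mean x̄ = (62 + 77 + 62 + 84 + 82 + 68 + 65 + 74 + 68 + 70)/10 = 71.2000
Σ_{t=1}^{8}(x_t−x̄)(x_{t+2}−x̄) = -40.8800
γ_2 = -40.8800 / 10 = -4.088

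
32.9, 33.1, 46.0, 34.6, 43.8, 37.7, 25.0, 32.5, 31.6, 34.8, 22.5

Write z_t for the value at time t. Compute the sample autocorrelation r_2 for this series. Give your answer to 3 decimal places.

0.125

Mean z̄ = (32.9 + 33.1 + 46.0 + 34.6 + 43.8 + 37.7 + 25.0 + 32.5 + 31.6 + 34.8 + 22.5)/11 = 34.0455
Numerator Σ_{t=1}^{9}(z_t−z̄)(z_{t+2}−z̄) = 59.7259
Denominator Σ(z_t−z̄)² = 477.9873
r_2 = 59.7259 / 477.9873 = 0.125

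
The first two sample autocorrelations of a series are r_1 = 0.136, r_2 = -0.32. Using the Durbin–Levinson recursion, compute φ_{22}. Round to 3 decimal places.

-0.345

φ_{22} = (r_2 − r_1²) / (1 − r_1²)
r_1² = (0.136)² = 0.018496
Numerator = -0.32 − 0.0185 = -0.3385; denominator = 1 − 0.0185 = 0.9815
φ_{22} = -0.3385 / 0.9815 = -0.345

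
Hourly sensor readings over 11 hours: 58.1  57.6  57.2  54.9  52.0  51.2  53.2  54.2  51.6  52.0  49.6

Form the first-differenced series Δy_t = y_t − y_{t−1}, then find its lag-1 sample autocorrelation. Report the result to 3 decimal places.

First differences Δy: -0.5, -0.4, -2.3, -2.9, -0.8, 2.0, 1.0, -2.6, 0.4, -2.4
Mean of differences = -0.8500
Numerator Σ(Δy_t−Δȳ)(Δy_{t+1}−Δȳ) = 0.4275
Denominator Σ(Δy_t−Δȳ)² = 25.2050
r_1(Δy) = 0.4275 / 25.2050 = 0.017

0.017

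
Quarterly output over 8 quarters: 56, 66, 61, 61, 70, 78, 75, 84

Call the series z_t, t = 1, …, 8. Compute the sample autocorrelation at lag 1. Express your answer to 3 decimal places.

0.419

Mean z̄ = (56 + 66 + 61 + 61 + 70 + 78 + 75 + 84)/8 = 68.8750
Deviations from mean: -12.8750, -2.8750, -7.8750, -7.8750, 1.1250, 9.1250, 6.1250, 15.1250
Σ(z_t−z̄)(z_{t+1}−z̄) = (37.0156) + (22.6406) + (62.0156) + (-8.8594) + (10.2656) + (55.8906) + (92.6406) = 271.6094
Denominator Σ(z_t−z̄)² = 648.8750
r_1 = 271.6094 / 648.8750 = 0.419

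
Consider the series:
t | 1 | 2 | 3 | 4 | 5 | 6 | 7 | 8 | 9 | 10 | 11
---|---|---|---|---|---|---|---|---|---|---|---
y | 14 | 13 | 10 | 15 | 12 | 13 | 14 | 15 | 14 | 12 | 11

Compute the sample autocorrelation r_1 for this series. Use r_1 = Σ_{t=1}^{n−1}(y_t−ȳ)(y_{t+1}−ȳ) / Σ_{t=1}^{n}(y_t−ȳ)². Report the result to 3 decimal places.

Mean ȳ = (14 + 13 + 10 + 15 + 12 + 13 + 14 + 15 + 14 + 12 + 11)/11 = 13.0000
Numerator Σ_{t=1}^{10}(y_t−ȳ)(y_{t+1}−ȳ) = -3.0000
Denominator Σ(y_t−ȳ)² = 26.0000
r_1 = -3.0000 / 26.0000 = -0.115

-0.115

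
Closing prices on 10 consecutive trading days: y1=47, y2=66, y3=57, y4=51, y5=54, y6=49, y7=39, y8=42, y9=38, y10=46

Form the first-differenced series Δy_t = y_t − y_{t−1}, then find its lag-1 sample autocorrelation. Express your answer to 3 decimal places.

First differences Δy: 19, -9, -6, 3, -5, -10, 3, -4, 8
Mean of differences = -0.1111
Numerator Σ(Δy_t−Δȳ)(Δy_{t+1}−Δȳ) = -177.1235
Denominator Σ(Δy_t−Δȳ)² = 700.8889
r_1(Δy) = -177.1235 / 700.8889 = -0.253

-0.253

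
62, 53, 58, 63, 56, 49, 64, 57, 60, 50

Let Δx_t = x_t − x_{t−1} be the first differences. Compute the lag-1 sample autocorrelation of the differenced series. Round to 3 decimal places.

-0.435

First differences Δx: -9, 5, 5, -7, -7, 15, -7, 3, -10
Mean of differences = -1.3333
Numerator Σ(Δx_t−Δx̄)(Δx_{t+1}−Δx̄) = -259.4444
Denominator Σ(Δx_t−Δx̄)² = 596.0000
r_1(Δx) = -259.4444 / 596.0000 = -0.435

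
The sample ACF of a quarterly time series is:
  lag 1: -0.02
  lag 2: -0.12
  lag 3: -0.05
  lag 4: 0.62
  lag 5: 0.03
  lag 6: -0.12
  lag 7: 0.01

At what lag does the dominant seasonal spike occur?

The largest autocorrelation is r_4 = 0.62; the remaining lags stay at or below 0.03.
The dominant spike at lag 4 indicates a seasonal period of 4.

4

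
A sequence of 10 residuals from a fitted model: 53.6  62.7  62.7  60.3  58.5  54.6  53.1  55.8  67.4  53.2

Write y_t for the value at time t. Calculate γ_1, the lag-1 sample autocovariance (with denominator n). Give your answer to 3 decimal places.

-2.884

Mean ȳ = (53.6 + 62.7 + 62.7 + 60.3 + 58.5 + 54.6 + 53.1 + 55.8 + 67.4 + 53.2)/10 = 58.1900
Σ_{t=1}^{9}(y_t−ȳ)(y_{t+1}−ȳ) = -28.8351
γ_1 = -28.8351 / 10 = -2.884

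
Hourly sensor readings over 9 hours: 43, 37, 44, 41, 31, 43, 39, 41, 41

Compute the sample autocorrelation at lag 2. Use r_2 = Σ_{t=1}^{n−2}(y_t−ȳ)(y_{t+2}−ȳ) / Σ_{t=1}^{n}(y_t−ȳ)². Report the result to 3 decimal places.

-0.102

Mean ȳ = (43 + 37 + 44 + 41 + 31 + 43 + 39 + 41 + 41)/9 = 40.0000
Numerator Σ_{t=1}^{7}(y_t−ȳ)(y_{t+2}−ȳ) = -13.0000
Denominator Σ(y_t−ȳ)² = 128.0000
r_2 = -13.0000 / 128.0000 = -0.102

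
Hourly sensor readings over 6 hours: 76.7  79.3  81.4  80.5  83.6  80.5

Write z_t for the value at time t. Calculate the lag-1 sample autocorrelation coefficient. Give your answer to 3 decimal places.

0.150

Mean z̄ = (76.7 + 79.3 + 81.4 + 80.5 + 83.6 + 80.5)/6 = 80.3333
Σ(z_t−z̄)(z_{t+1}−z̄) = (3.7544) + (-1.1022) + (0.1778) + (0.5444) + (0.5444) = 3.9189
Denominator Σ(z_t−z̄)² = 26.1333
r_1 = 3.9189 / 26.1333 = 0.150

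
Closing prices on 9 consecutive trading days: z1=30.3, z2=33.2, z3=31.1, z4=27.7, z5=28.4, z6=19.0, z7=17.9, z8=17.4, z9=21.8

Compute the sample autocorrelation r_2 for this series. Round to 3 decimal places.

Mean z̄ = (30.3 + 33.2 + 31.1 + 27.7 + 28.4 + 19.0 + 17.9 + 17.4 + 21.8)/9 = 25.2000
Σ(z_t−z̄)(z_{t+2}−z̄) = (30.0900) + (20.0000) + (18.8800) + (-15.5000) + (-23.3600) + (48.3600) + (24.8200) = 103.2900
Denominator Σ(z_t−z̄)² = 305.4400
r_2 = 103.2900 / 305.4400 = 0.338

0.338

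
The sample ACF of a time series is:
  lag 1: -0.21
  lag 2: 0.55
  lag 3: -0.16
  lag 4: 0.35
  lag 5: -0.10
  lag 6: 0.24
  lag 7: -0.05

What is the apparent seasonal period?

2

The largest autocorrelation is r_2 = 0.55, with weaker echoes at lags 4 (0.35) and 6 (0.24); the remaining lags stay at or below -0.05.
The dominant spike at lag 2 indicates a seasonal period of 2.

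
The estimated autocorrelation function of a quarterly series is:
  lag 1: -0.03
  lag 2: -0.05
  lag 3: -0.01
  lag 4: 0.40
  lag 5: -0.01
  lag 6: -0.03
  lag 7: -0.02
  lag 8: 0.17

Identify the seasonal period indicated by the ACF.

The largest autocorrelation is r_4 = 0.40, with a weaker echo at lag 8 (0.17); the remaining lags stay at or below -0.01.
The dominant spike at lag 4 indicates a seasonal period of 4.

4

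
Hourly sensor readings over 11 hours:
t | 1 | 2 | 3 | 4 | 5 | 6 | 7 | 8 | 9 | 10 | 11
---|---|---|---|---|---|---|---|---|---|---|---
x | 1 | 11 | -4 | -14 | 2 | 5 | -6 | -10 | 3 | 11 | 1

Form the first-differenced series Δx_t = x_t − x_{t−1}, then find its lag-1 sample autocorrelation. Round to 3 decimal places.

-0.111

First differences Δx: 10, -15, -10, 16, 3, -11, -4, 13, 8, -10
Mean of differences = 0.0000
Numerator Σ(Δx_t−Δx̄)(Δx_{t+1}−Δx̄) = -129.0000
Denominator Σ(Δx_t−Δx̄)² = 1160.0000
r_1(Δx) = -129.0000 / 1160.0000 = -0.111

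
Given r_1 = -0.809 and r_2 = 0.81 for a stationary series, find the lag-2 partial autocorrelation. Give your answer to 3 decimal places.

0.450

φ_{22} = (r_2 − r_1²) / (1 − r_1²)
r_1² = (-0.809)² = 0.654481
Numerator = 0.81 − 0.6545 = 0.1555; denominator = 1 − 0.6545 = 0.3455
φ_{22} = 0.1555 / 0.3455 = 0.450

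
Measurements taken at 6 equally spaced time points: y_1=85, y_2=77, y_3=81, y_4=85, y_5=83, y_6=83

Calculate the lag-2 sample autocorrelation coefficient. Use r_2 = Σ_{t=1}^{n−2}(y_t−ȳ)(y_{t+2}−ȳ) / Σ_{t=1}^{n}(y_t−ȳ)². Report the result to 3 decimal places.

Mean ȳ = (85 + 77 + 81 + 85 + 83 + 83)/6 = 82.3333
Deviations from mean: 2.6667, -5.3333, -1.3333, 2.6667, 0.6667, 0.6667
Numerator Σ_{t=1}^{4}(y_t−ȳ)(y_{t+2}−ȳ) = -16.8889
Denominator Σ(y_t−ȳ)² = 45.3333
r_2 = -16.8889 / 45.3333 = -0.373

-0.373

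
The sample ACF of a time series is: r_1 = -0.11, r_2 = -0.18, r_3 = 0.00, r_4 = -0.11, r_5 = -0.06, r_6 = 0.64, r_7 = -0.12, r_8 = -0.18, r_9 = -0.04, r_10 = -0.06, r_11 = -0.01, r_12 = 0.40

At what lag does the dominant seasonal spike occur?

6

The largest autocorrelation is r_6 = 0.64, with a weaker echo at lag 12 (0.40); the remaining lags stay at or below 0.00.
The dominant spike at lag 6 indicates a seasonal period of 6.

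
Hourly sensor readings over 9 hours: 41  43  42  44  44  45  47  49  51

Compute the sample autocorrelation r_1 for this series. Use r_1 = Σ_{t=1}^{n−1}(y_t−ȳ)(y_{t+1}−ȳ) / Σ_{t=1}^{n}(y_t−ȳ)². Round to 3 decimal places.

Mean ȳ = (41 + 43 + 42 + 44 + 44 + 45 + 47 + 49 + 51)/9 = 45.1111
Numerator Σ_{t=1}^{8}(y_t−ȳ)(y_{t+1}−ȳ) = 50.0988
Denominator Σ(y_t−ȳ)² = 86.8889
r_1 = 50.0988 / 86.8889 = 0.577

0.577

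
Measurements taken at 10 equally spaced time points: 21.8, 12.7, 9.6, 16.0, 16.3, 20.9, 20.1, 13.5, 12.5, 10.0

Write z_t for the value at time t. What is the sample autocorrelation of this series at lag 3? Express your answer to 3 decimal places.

-0.397

Mean z̄ = (21.8 + 12.7 + 9.6 + 16.0 + 16.3 + 20.9 + 20.1 + 13.5 + 12.5 + 10.0)/10 = 15.3400
Σ(z_t−z̄)(z_{t+3}−z̄) = (4.2636) + (-2.5344) + (-31.9144) + (3.1416) + (-1.7664) + (-15.7904) + (-25.4184) = -70.0188
Denominator Σ(z_t−z̄)² = 176.5440
r_3 = -70.0188 / 176.5440 = -0.397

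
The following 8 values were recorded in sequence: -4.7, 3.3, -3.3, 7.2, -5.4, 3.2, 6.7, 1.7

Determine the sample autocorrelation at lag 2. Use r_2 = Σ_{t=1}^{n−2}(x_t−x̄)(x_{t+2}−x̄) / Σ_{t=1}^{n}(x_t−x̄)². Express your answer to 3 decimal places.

0.260

Mean x̄ = (-4.7 + 3.3 − 3.3 + 7.2 − 5.4 + 3.2 + 6.7 + 1.7)/8 = 1.0875
Σ(x_t−x̄)(x_{t+2}−x̄) = (25.3927) + (13.5239) + (28.4639) + (12.9127) + (-36.4111) + (1.2939) = 45.1759
Denominator Σ(x_t−x̄)² = 173.4288
r_2 = 45.1759 / 173.4288 = 0.260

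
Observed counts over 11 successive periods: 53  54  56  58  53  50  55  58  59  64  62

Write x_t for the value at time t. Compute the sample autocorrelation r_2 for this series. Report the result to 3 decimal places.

Mean x̄ = (53 + 54 + 56 + 58 + 53 + 50 + 55 + 58 + 59 + 64 + 62)/11 = 56.5455
Numerator Σ_{t=1}^{9}(x_t−x̄)(x_{t+2}−x̄) = 7.0413
Denominator Σ(x_t−x̄)² = 172.7273
r_2 = 7.0413 / 172.7273 = 0.041

0.041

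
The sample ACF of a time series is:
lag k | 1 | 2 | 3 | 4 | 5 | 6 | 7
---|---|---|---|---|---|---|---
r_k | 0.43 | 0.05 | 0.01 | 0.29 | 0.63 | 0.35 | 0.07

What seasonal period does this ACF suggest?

5

The largest autocorrelation is r_5 = 0.63; the remaining lags stay at or below 0.43. The elevated value at lag 1 (0.43), dropping to 0.05 at lag 2, reflects decaying short-term dependence rather than seasonality.
The dominant spike at lag 5 indicates a seasonal period of 5.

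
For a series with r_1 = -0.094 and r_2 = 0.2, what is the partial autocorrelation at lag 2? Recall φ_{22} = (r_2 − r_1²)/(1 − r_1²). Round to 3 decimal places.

φ_{22} = (r_2 − r_1²) / (1 − r_1²)
r_1² = (-0.094)² = 0.008836
Numerator = 0.2 − 0.0088 = 0.1912; denominator = 1 − 0.0088 = 0.9912
φ_{22} = 0.1912 / 0.9912 = 0.193

0.193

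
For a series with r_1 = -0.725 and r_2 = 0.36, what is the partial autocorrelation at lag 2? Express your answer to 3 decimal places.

φ_{22} = (r_2 − r_1²) / (1 − r_1²)
r_1² = (-0.725)² = 0.525625
Numerator = 0.36 − 0.5256 = -0.1656; denominator = 1 − 0.5256 = 0.4744
φ_{22} = -0.1656 / 0.4744 = -0.349

-0.349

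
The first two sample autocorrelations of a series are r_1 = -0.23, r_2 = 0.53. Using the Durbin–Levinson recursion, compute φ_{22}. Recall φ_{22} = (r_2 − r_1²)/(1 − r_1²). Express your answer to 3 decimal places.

φ_{22} = (r_2 − r_1²) / (1 − r_1²)
r_1² = (-0.23)² = 0.0529
Numerator = 0.53 − 0.0529 = 0.4771; denominator = 1 − 0.0529 = 0.9471
φ_{22} = 0.4771 / 0.9471 = 0.504

0.504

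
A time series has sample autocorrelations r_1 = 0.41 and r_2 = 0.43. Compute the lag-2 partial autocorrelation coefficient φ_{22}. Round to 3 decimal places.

0.315

φ_{22} = (r_2 − r_1²) / (1 − r_1²)
r_1² = (0.41)² = 0.1681
Numerator = 0.43 − 0.1681 = 0.2619; denominator = 1 − 0.1681 = 0.8319
φ_{22} = 0.2619 / 0.8319 = 0.315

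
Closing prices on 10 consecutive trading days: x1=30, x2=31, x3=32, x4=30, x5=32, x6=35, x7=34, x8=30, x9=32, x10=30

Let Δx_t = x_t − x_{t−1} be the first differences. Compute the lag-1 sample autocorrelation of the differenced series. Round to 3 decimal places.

-0.227

First differences Δx: 1, 1, -2, 2, 3, -1, -4, 2, -2
Mean of differences = 0.0000
Numerator Σ(Δx_t−Δx̄)(Δx_{t+1}−Δx̄) = -10.0000
Denominator Σ(Δx_t−Δx̄)² = 44.0000
r_1(Δx) = -10.0000 / 44.0000 = -0.227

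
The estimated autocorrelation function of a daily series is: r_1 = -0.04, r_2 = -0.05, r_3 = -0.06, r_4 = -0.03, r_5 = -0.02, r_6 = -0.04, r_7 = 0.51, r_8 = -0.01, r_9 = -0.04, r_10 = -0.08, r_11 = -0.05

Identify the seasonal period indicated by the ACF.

The largest autocorrelation is r_7 = 0.51; the remaining lags stay at or below -0.01.
The dominant spike at lag 7 indicates a seasonal period of 7.

7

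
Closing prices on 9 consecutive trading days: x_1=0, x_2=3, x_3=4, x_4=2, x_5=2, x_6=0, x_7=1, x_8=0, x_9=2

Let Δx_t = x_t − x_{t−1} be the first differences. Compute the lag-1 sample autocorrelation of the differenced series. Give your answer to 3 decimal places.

First differences Δx: 3, 1, -2, 0, -2, 1, -1, 2
Mean of differences = 0.2500
Numerator Σ(Δx_t−Δx̄)(Δx_{t+1}−Δx̄) = -3.3125
Denominator Σ(Δx_t−Δx̄)² = 23.5000
r_1(Δx) = -3.3125 / 23.5000 = -0.141

-0.141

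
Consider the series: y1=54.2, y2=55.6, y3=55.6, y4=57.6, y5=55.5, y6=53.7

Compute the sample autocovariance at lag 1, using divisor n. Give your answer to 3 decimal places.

Mean ȳ = (54.2 + 55.6 + 55.6 + 57.6 + 55.5 + 53.7)/6 = 55.3667
Σ_{t=1}^{5}(y_t−ȳ)(y_{t+1}−ȳ) = 0.3789
γ_1 = 0.3789 / 6 = 0.063

0.063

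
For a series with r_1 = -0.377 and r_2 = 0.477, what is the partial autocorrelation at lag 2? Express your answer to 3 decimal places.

φ_{22} = (r_2 − r_1²) / (1 − r_1²)
r_1² = (-0.377)² = 0.142129
Numerator = 0.477 − 0.1421 = 0.3349; denominator = 1 − 0.1421 = 0.8579
φ_{22} = 0.3349 / 0.8579 = 0.390

0.390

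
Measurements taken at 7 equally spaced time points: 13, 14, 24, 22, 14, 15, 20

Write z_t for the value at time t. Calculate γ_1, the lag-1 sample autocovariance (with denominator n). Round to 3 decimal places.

Mean z̄ = (13 + 14 + 24 + 22 + 14 + 15 + 20)/7 = 17.4286
Deviations: -4.4286, -3.4286, 6.5714, 4.5714, -3.4286, -2.4286, 2.5714
Σ_{t=1}^{6}(z_t−z̄)(z_{t+1}−z̄) = 9.1020
γ_1 = 9.1020 / 7 = 1.300

1.300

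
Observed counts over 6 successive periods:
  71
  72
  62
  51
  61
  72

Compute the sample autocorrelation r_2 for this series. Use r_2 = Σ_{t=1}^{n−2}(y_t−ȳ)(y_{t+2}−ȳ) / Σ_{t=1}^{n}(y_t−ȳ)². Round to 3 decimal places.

-0.577

Mean ȳ = (71 + 72 + 62 + 51 + 61 + 72)/6 = 64.8333
Numerator Σ_{t=1}^{4}(y_t−ȳ)(y_{t+2}−ȳ) = -204.8889
Denominator Σ(y_t−ȳ)² = 354.8333
r_2 = -204.8889 / 354.8333 = -0.577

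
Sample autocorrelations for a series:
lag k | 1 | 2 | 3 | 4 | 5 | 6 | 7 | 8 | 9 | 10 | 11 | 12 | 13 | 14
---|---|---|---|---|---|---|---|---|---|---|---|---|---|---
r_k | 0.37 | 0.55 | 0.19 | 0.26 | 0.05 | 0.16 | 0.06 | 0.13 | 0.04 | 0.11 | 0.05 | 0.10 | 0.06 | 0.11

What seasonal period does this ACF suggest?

The largest autocorrelation is r_2 = 0.55; the remaining lags stay at or below 0.37.
The dominant spike at lag 2 indicates a seasonal period of 2.

2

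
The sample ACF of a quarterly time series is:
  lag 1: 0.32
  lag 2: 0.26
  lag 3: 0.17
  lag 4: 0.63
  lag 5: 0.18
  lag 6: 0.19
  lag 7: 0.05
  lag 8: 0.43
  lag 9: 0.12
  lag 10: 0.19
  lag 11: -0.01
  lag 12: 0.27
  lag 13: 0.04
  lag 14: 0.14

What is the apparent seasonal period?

4

The largest autocorrelation is r_4 = 0.63, with a weaker echo at lag 8 (0.43); the remaining lags stay at or below 0.32. The elevated value at lag 1 (0.32), dropping to 0.26 at lag 2, reflects decaying short-term dependence rather than seasonality.
The dominant spike at lag 4 indicates a seasonal period of 4.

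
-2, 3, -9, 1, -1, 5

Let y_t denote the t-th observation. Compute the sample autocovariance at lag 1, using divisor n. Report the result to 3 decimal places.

-8.542

Mean ȳ = (-2 + 3 − 9 + 1 − 1 + 5)/6 = -0.5000
Σ_{t=1}^{5}(y_t−ȳ)(y_{t+1}−ȳ) = -51.2500
γ_1 = -51.2500 / 6 = -8.542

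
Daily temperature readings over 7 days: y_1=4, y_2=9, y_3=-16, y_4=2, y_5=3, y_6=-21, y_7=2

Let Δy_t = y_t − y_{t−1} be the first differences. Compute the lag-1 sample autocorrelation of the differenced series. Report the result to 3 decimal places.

First differences Δy: 5, -25, 18, 1, -24, 23
Mean of differences = -0.3333
Numerator Σ(Δy_t−Δȳ)(Δy_{t+1}−Δȳ) = -1143.1111
Denominator Σ(Δy_t−Δȳ)² = 2079.3333
r_1(Δy) = -1143.1111 / 2079.3333 = -0.550

-0.550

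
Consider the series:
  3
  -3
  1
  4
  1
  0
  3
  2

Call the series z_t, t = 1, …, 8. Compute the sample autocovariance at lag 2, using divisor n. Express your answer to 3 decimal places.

-2.129

Mean z̄ = (3 − 3 + 1 + 4 + 1 + 0 + 3 + 2)/8 = 1.3750
Deviations: 1.6250, -4.3750, -0.3750, 2.6250, -0.3750, -1.3750, 1.6250, 0.6250
Σ_{t=1}^{6}(z_t−z̄)(z_{t+2}−z̄) = -17.0313
γ_2 = -17.0313 / 8 = -2.129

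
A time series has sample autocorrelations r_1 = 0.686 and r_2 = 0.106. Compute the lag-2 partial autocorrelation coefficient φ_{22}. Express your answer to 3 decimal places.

φ_{22} = (r_2 − r_1²) / (1 − r_1²)
r_1² = (0.686)² = 0.470596
Numerator = 0.106 − 0.4706 = -0.3646; denominator = 1 − 0.4706 = 0.5294
φ_{22} = -0.3646 / 0.5294 = -0.689

-0.689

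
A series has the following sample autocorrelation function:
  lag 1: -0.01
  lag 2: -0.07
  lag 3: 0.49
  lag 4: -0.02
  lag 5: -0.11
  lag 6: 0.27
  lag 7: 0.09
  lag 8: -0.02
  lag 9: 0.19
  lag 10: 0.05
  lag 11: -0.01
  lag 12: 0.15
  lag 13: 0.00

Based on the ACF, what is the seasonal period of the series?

3

The largest autocorrelation is r_3 = 0.49, with weaker echoes at lags 6 (0.27), 9 (0.19) and 12 (0.15); the remaining lags stay at or below 0.09.
The dominant spike at lag 3 indicates a seasonal period of 3.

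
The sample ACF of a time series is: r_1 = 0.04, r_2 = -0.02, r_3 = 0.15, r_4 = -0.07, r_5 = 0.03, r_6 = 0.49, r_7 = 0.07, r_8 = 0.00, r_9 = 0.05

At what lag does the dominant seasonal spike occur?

The largest autocorrelation is r_6 = 0.49; the remaining lags stay at or below 0.15.
The dominant spike at lag 6 indicates a seasonal period of 6.

6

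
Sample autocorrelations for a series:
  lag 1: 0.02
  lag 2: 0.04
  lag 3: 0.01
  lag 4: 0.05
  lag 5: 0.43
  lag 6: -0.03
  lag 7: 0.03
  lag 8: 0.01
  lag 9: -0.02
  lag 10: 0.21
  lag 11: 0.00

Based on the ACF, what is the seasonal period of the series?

5

The largest autocorrelation is r_5 = 0.43, with a weaker echo at lag 10 (0.21); the remaining lags stay at or below 0.05.
The dominant spike at lag 5 indicates a seasonal period of 5.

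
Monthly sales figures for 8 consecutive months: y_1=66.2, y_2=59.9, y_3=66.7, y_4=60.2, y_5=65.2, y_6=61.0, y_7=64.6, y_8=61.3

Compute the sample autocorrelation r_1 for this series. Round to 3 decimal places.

Mean ȳ = (66.2 + 59.9 + 66.7 + 60.2 + 65.2 + 61.0 + 64.6 + 61.3)/8 = 63.1375
Deviations from mean: 3.0625, -3.2375, 3.5625, -2.9375, 2.0625, -2.1375, 1.4625, -1.8375
Σ(y_t−ȳ)(y_{t+1}−ȳ) = (-9.9148) + (-11.5336) + (-10.4648) + (-6.0586) + (-4.4086) + (-3.1261) + (-2.6873) = -48.1939
Denominator Σ(y_t−ȳ)² = 55.5188
r_1 = -48.1939 / 55.5188 = -0.868

-0.868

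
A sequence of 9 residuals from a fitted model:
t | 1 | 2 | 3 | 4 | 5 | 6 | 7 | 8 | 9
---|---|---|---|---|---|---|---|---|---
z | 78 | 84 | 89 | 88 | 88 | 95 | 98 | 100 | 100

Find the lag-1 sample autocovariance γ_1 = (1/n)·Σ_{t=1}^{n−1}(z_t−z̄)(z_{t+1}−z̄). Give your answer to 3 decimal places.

31.048

Mean z̄ = (78 + 84 + 89 + 88 + 88 + 95 + 98 + 100 + 100)/9 = 91.1111
Σ_{t=1}^{8}(z_t−z̄)(z_{t+1}−z̄) = 279.4321
γ_1 = 279.4321 / 9 = 31.048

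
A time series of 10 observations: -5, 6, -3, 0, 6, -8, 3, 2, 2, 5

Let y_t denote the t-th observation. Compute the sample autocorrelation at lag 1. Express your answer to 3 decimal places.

Mean ȳ = (-5 + 6 − 3 + 0 + 6 − 8 + 3 + 2 + 2 + 5)/10 = 0.8000
Numerator Σ_{t=1}^{9}(y_t−ȳ)(y_{t+1}−ȳ) = -107.0400
Denominator Σ(y_t−ȳ)² = 205.6000
r_1 = -107.0400 / 205.6000 = -0.521

-0.521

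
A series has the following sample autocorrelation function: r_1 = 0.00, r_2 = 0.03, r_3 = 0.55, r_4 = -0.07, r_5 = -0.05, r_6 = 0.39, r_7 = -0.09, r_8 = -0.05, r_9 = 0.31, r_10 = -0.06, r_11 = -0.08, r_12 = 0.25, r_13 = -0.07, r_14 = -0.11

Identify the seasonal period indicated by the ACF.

The largest autocorrelation is r_3 = 0.55, with weaker echoes at lags 6 (0.39), 9 (0.31) and 12 (0.25); the remaining lags stay at or below 0.03.
The dominant spike at lag 3 indicates a seasonal period of 3.

3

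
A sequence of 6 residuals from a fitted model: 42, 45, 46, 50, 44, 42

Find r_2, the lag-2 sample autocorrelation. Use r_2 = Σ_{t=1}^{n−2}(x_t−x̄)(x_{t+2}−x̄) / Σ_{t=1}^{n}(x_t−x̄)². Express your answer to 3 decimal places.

-0.403

Mean x̄ = (42 + 45 + 46 + 50 + 44 + 42)/6 = 44.8333
Deviations from mean: -2.8333, 0.1667, 1.1667, 5.1667, -0.8333, -2.8333
Σ(x_t−x̄)(x_{t+2}−x̄) = (-3.3056) + (0.8611) + (-0.9722) + (-14.6389) = -18.0556
Denominator Σ(x_t−x̄)² = 44.8333
r_2 = -18.0556 / 44.8333 = -0.403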